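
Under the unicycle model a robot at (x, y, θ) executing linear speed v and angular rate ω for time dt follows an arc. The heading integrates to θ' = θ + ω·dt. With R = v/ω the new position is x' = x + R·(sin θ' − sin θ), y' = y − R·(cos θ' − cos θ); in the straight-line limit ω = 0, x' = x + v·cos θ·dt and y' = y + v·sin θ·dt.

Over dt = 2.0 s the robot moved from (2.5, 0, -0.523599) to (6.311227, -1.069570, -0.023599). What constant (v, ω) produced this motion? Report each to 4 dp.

Δθ = -0.023599 − -0.523599 = 0.500000
ω = Δθ/dt = 0.500000/2.0 = 0.2500
R = Δx/(sin θ' − sin θ) = 8.0000
v = R·ω = 8.0000·0.2500 = 2.0000

v = 2.0000, ω = 0.2500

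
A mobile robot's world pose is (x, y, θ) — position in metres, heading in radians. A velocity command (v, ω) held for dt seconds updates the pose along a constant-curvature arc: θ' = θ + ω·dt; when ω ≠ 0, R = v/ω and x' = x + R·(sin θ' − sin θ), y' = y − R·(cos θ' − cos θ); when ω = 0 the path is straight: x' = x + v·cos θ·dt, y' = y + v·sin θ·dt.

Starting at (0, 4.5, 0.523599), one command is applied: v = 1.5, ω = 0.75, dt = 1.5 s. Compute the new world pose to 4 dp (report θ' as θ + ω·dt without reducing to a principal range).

θ' = 0.5236 + 0.75·1.5 = 1.6486
R = v/ω = 1.5/0.75 = 2.0000
x' = 0 + 2.0000·(sin 1.6486 − sin 0.5236) = 0.9939
y' = 4.5 − 2.0000·(cos 1.6486 − cos 0.5236) = 6.3875

(0.9939, 6.3875, 1.6486)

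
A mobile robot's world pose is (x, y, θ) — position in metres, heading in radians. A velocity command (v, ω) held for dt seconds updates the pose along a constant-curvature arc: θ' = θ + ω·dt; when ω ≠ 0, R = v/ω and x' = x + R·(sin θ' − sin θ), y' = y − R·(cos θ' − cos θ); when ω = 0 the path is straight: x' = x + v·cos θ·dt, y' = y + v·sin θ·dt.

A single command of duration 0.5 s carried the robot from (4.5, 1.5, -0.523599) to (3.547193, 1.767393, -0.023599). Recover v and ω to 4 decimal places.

Δθ = -0.023599 − -0.523599 = 0.500000
ω = Δθ/dt = 0.500000/0.5 = 1.0000
R = Δx/(sin θ' − sin θ) = -2.0000
v = R·ω = -2.0000·1.0000 = -2.0000

v = -2.0000, ω = 1.0000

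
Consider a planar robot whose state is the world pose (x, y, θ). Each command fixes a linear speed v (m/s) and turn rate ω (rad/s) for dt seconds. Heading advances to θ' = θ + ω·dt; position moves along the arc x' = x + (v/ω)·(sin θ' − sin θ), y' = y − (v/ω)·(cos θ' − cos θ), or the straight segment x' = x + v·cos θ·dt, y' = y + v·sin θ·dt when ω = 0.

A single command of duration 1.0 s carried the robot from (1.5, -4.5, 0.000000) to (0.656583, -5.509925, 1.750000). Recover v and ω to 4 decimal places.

v = -1.5000, ω = 1.7500

Δθ = 1.750000 − 0.000000 = 1.750000
ω = Δθ/dt = 1.750000/1.0 = 1.7500
R = −Δy/(cos θ' − cos θ) = -0.8571
v = R·ω = -0.8571·1.7500 = -1.5000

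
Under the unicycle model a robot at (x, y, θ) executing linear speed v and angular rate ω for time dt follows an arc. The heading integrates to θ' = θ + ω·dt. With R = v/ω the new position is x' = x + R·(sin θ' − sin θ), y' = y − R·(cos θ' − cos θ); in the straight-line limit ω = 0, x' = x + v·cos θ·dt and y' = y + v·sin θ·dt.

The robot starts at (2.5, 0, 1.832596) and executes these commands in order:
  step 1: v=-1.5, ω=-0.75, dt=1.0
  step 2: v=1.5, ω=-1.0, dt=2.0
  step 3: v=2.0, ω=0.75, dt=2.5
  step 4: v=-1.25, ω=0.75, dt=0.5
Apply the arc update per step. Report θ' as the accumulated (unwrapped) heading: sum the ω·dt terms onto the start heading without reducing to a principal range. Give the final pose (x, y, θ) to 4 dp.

(8.8920, -1.7269, 1.3326)

step 1: θ'=1.0826 (R=2.0000) → pose (2.3345, -1.4557, 1.0826)
step 2: θ'=-0.9174 (R=-1.5000) → pose (4.8503, -1.2474, -0.9174)
step 3: θ'=0.9576 (R=2.6667) → pose (9.1485, -1.1611, 0.9576)
step 4: θ'=1.3326 (R=-1.6667) → pose (8.8920, -1.7269, 1.3326)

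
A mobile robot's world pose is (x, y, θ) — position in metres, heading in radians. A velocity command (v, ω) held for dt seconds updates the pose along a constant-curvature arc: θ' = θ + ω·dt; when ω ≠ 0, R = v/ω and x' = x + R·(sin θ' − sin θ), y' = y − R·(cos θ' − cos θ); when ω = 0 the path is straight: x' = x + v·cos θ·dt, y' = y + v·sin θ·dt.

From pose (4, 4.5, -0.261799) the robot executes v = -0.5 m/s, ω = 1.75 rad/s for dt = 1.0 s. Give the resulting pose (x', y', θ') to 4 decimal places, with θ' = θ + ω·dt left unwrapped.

θ' = -0.2618 + 1.75·1.0 = 1.4882
R = v/ω = -0.5/1.75 = -0.2857
x' = 4 + -0.2857·(sin 1.4882 − sin -0.2618) = 3.6413
y' = 4.5 − -0.2857·(cos 1.4882 − cos -0.2618) = 4.2476

(3.6413, 4.2476, 1.4882)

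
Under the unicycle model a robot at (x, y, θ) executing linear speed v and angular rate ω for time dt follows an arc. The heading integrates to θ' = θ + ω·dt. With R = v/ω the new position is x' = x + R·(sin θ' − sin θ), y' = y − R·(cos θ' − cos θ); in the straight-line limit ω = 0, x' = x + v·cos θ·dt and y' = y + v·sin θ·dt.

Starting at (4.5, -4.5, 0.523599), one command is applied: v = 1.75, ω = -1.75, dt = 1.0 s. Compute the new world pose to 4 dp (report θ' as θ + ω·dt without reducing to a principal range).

θ' = 0.5236 + -1.75·1.0 = -1.2264
R = v/ω = 1.75/-1.75 = -1.0000
x' = 4.5 + -1.0000·(sin -1.2264 − sin 0.5236) = 5.9413
y' = -4.5 − -1.0000·(cos -1.2264 − cos 0.5236) = -5.0284

(5.9413, -5.0284, -1.2264)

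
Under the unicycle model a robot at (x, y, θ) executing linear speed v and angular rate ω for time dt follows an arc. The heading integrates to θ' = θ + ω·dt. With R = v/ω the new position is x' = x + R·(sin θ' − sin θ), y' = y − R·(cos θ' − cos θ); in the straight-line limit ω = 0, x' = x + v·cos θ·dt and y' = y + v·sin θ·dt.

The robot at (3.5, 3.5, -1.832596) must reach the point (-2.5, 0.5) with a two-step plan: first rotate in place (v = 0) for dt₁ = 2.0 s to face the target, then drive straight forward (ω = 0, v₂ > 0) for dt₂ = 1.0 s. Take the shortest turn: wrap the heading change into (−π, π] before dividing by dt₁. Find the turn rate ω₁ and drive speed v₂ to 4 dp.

ω₁ = -0.4227, v₂ = 6.7082

heading to target = atan2(0.5−3.5, -2.5−3.5) = -2.6779
Δθ = wrap(-2.6779 − -1.8326) = -0.8453; ω₁ = Δθ/dt₁ = -0.4227
distance = √((-2.5−3.5)² + (0.5−3.5)²) = 6.7082; v₂ = distance/dt₂ = 6.7082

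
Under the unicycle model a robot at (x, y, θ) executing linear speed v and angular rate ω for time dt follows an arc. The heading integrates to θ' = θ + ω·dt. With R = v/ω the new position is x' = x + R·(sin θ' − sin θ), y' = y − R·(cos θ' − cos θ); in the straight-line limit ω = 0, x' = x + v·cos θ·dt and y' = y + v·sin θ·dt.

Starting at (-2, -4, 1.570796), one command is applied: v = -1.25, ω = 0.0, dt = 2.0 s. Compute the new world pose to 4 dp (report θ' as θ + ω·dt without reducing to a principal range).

(-2.0000, -6.5000, 1.5708)

θ' = 1.5708 + 0.0·2.0 = 1.5708
ω = 0 → straight: x' = -2 + -1.25·cos(1.5708)·2.0 = -2.0000
y' = -4 + -1.25·sin(1.5708)·2.0 = -6.5000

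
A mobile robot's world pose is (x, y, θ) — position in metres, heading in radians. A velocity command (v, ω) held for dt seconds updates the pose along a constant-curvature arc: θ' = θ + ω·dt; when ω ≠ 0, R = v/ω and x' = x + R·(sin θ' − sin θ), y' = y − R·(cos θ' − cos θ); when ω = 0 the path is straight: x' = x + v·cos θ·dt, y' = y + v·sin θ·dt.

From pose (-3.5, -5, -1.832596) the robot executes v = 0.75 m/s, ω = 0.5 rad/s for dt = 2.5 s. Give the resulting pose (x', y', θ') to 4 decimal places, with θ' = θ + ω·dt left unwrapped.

θ' = -1.8326 + 0.5·2.5 = -0.5826
R = v/ω = 0.75/0.5 = 1.5000
x' = -3.5 + 1.5000·(sin -0.5826 − sin -1.8326) = -2.8764
y' = -5 − 1.5000·(cos -0.5826 − cos -1.8326) = -6.6408

(-2.8764, -6.6408, -0.5826)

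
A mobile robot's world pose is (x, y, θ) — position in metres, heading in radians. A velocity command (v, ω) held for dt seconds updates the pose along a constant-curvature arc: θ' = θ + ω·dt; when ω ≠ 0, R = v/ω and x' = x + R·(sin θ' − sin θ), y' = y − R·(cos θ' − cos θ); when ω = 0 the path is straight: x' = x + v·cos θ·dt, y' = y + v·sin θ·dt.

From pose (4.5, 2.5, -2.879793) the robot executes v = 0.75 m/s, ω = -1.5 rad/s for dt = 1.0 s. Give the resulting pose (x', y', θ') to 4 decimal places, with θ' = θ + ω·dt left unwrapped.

(3.8980, 2.8197, -4.3798)

θ' = -2.8798 + -1.5·1.0 = -4.3798
R = v/ω = 0.75/-1.5 = -0.5000
x' = 4.5 + -0.5000·(sin -4.3798 − sin -2.8798) = 3.8980
y' = 2.5 − -0.5000·(cos -4.3798 − cos -2.8798) = 2.8197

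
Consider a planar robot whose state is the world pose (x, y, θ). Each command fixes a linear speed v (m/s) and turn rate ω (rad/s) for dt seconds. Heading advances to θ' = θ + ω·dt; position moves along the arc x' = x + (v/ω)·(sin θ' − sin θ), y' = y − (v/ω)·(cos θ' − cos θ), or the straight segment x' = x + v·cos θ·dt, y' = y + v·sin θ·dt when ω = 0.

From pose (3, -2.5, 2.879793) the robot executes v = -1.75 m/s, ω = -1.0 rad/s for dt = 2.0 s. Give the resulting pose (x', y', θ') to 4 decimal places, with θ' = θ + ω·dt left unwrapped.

θ' = 2.8798 + -1.0·2.0 = 0.8798
R = v/ω = -1.75/-1.0 = 1.7500
x' = 3 + 1.7500·(sin 0.8798 − sin 2.8798) = 3.8956
y' = -2.5 − 1.7500·(cos 0.8798 − cos 2.8798) = -5.3057

(3.8956, -5.3057, 0.8798)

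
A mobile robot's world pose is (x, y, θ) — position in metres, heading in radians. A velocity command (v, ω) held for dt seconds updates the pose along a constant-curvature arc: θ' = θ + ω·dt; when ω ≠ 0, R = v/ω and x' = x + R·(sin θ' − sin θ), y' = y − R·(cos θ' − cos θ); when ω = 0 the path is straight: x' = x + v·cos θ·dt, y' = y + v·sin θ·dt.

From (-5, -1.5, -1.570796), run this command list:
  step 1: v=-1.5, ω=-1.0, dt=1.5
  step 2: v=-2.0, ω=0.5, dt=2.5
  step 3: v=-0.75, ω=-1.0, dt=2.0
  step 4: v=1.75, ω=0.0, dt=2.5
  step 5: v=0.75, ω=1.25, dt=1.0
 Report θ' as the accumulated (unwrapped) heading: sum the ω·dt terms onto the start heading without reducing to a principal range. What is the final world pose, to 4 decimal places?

(-2.9207, 6.1809, -2.5708)

step 1: θ'=-3.0708 (R=1.5000) → pose (-3.6061, -0.0038, -3.0708)
step 2: θ'=-1.8208 (R=-4.0000) → pose (-0.0134, 2.9966, -1.8208)
step 3: θ'=-3.8208 (R=0.7500) → pose (1.1844, 3.3946, -3.8208)
step 4: θ'=-3.8208 (straight) → pose (-2.2197, 6.1429, -3.8208)
step 5: θ'=-2.5708 (R=0.6000) → pose (-2.9207, 6.1809, -2.5708)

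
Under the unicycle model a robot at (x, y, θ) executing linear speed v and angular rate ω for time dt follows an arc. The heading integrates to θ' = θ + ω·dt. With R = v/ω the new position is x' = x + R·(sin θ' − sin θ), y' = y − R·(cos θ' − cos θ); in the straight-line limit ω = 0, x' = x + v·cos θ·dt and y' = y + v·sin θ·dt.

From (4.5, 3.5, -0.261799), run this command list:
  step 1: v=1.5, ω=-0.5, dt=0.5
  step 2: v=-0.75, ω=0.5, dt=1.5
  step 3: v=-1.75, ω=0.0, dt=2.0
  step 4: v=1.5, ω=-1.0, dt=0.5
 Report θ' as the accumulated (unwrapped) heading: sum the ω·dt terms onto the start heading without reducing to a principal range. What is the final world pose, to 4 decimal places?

(1.4452, 2.5331, -0.2618)

step 1: θ'=-0.5118 (R=-3.0000) → pose (5.1928, 3.2178, -0.5118)
step 2: θ'=0.2382 (R=-1.5000) → pose (4.1042, 3.3677, 0.2382)
step 3: θ'=0.2382 (straight) → pose (0.7031, 2.5418, 0.2382)
step 4: θ'=-0.2618 (R=-1.5000) → pose (1.4452, 2.5331, -0.2618)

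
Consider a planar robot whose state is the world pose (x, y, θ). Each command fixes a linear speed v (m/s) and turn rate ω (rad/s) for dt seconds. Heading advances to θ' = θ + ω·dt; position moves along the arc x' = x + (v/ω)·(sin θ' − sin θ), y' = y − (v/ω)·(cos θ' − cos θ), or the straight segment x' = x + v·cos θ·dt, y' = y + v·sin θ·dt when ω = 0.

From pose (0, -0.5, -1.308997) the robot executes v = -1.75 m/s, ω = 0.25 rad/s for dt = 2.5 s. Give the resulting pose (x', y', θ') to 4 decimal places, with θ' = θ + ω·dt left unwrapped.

(-2.3382, 3.1136, -0.6840)

θ' = -1.3090 + 0.25·2.5 = -0.6840
R = v/ω = -1.75/0.25 = -7.0000
x' = 0 + -7.0000·(sin -0.6840 − sin -1.3090) = -2.3382
y' = -0.5 − -7.0000·(cos -0.6840 − cos -1.3090) = 3.1136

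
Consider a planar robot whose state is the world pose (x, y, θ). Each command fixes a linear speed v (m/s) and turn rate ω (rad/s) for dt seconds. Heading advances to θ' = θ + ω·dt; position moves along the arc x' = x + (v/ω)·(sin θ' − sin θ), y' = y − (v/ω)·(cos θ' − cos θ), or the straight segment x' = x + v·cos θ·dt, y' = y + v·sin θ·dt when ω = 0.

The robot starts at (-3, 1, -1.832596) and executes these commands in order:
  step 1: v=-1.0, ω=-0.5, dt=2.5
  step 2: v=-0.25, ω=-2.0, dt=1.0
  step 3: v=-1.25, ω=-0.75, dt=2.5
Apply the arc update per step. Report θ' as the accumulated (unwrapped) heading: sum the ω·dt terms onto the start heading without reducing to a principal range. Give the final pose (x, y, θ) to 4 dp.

(-3.6567, 1.6101, -6.9576)

step 1: θ'=-3.0826 (R=2.0000) → pose (-1.1861, 2.4789, -3.0826)
step 2: θ'=-5.0826 (R=0.1250) → pose (-1.0622, 2.3089, -5.0826)
step 3: θ'=-6.9576 (R=1.6667) → pose (-3.6567, 1.6101, -6.9576)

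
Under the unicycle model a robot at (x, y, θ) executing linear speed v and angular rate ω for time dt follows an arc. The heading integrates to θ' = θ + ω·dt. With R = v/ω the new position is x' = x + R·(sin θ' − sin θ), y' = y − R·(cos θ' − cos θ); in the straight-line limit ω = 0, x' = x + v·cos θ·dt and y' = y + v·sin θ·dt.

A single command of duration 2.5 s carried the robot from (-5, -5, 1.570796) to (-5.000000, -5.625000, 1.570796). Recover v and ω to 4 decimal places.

Δθ = 1.570796 − 1.570796 = 0.000000
ω = Δθ/dt = 0.000000/2.5 = 0.0000
ω = 0 → v = (Δx·cos θ + Δy·sin θ)/dt = -0.2500

v = -0.2500, ω = 0.0000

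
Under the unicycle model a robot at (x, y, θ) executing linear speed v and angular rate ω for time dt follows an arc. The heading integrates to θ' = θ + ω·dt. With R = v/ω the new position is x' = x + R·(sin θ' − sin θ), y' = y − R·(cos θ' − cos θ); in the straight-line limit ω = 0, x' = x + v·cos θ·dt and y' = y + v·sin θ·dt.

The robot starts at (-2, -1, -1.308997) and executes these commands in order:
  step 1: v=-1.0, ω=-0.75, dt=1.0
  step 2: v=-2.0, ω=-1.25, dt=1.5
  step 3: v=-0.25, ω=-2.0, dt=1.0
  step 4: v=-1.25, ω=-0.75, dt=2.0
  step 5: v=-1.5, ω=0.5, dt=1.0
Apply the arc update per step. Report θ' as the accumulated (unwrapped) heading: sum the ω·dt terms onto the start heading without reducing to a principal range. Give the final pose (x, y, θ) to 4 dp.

(-2.3974, 2.1883, -6.9340)

step 1: θ'=-2.0590 (R=1.3333) → pose (-1.8897, -0.0295, -2.0590)
step 2: θ'=-3.9340 (R=1.6000) → pose (0.6627, 0.3434, -3.9340)
step 3: θ'=-5.9340 (R=0.1250) → pose (0.6164, 0.1382, -5.9340)
step 4: θ'=-7.4340 (R=1.6667) → pose (-1.4756, 1.0247, -7.4340)
step 5: θ'=-6.9340 (R=-3.0000) → pose (-2.3974, 2.1883, -6.9340)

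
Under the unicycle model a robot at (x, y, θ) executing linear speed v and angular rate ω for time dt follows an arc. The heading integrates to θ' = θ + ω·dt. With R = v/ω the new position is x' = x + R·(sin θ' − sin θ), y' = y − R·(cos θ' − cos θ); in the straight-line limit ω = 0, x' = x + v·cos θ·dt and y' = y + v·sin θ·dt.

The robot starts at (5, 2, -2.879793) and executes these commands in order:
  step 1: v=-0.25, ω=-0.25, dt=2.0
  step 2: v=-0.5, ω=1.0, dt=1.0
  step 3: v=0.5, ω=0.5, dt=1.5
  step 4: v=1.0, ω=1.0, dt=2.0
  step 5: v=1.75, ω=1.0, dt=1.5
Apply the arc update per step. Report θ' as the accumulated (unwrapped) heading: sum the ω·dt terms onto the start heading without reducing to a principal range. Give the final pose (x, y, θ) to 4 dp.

(8.0489, 2.6217, 1.8702)

step 1: θ'=-3.3798 (R=1.0000) → pose (5.4948, 2.0058, -3.3798)
step 2: θ'=-2.3798 (R=-0.5000) → pose (5.9579, 2.1299, -2.3798)
step 3: θ'=-1.6298 (R=1.0000) → pose (5.6498, 1.4653, -1.6298)
step 4: θ'=0.3702 (R=1.0000) → pose (7.0099, 0.4741, 0.3702)
step 5: θ'=1.8702 (R=1.7500) → pose (8.0489, 2.6217, 1.8702)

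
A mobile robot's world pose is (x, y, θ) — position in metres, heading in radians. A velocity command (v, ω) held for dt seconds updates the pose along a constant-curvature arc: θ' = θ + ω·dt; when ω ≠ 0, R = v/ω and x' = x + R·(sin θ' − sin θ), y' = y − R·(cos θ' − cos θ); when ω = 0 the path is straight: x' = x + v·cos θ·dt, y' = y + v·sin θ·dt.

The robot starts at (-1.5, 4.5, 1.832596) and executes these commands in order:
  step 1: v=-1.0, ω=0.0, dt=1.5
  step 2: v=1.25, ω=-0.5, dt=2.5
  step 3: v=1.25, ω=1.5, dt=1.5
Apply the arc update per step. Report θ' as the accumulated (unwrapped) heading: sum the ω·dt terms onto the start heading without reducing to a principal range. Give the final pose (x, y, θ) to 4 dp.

step 1: θ'=1.8326 (straight) → pose (-1.1118, 3.0511, 1.8326)
step 2: θ'=0.5826 (R=-2.5000) → pose (-0.0724, 5.7858, 0.5826)
step 3: θ'=2.8326 (R=0.8333) → pose (-0.2775, 7.2755, 2.8326)

(-0.2775, 7.2755, 2.8326)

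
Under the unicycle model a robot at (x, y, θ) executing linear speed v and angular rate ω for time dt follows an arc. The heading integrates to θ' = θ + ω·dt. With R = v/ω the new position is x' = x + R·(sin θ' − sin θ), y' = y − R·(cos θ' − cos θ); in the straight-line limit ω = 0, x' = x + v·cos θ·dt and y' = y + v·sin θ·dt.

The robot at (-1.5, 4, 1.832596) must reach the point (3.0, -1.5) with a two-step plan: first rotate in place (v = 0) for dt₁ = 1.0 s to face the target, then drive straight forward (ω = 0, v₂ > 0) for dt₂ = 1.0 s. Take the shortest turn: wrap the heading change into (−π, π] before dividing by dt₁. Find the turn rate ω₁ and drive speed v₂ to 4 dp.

heading to target = atan2(-1.5−4, 3−-1.5) = -0.8851
Δθ = wrap(-0.8851 − 1.8326) = -2.7177; ω₁ = Δθ/dt₁ = -2.7177
distance = √((3−-1.5)² + (-1.5−4)²) = 7.1063; v₂ = distance/dt₂ = 7.1063

ω₁ = -2.7177, v₂ = 7.1063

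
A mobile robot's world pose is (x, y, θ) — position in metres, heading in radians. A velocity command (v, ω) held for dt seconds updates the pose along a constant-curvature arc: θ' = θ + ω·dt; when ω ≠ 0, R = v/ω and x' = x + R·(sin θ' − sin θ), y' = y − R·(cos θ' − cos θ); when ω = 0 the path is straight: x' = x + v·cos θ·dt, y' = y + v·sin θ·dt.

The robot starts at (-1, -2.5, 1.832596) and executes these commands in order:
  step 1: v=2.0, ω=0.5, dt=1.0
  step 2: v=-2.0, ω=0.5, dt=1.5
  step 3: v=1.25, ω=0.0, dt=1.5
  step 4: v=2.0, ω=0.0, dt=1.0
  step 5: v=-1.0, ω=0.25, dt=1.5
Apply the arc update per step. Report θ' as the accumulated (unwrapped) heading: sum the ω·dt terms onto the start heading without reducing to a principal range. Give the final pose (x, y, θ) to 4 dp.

(-1.7001, -1.5869, 3.4576)

step 1: θ'=2.3326 (R=4.0000) → pose (-1.9693, -0.7744, 2.3326)
step 2: θ'=3.0826 (R=-4.0000) → pose (0.6892, -2.0065, 3.0826)
step 3: θ'=3.0826 (straight) → pose (-1.1825, -1.8960, 3.0826)
step 4: θ'=3.0826 (straight) → pose (-3.1791, -1.7780, 3.0826)
step 5: θ'=3.4576 (R=-4.0000) → pose (-1.7001, -1.5869, 3.4576)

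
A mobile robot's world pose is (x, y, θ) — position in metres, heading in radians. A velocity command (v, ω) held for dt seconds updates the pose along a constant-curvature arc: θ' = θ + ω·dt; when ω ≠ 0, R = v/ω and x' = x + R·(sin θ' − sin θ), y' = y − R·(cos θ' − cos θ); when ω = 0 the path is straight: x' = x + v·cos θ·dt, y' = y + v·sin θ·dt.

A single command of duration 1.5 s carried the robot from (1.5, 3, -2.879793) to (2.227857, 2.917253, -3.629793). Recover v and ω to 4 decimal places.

Δθ = -3.629793 − -2.879793 = -0.750000
ω = Δθ/dt = -0.750000/1.5 = -0.5000
R = Δx/(sin θ' − sin θ) = 1.0000
v = R·ω = 1.0000·-0.5000 = -0.5000

v = -0.5000, ω = -0.5000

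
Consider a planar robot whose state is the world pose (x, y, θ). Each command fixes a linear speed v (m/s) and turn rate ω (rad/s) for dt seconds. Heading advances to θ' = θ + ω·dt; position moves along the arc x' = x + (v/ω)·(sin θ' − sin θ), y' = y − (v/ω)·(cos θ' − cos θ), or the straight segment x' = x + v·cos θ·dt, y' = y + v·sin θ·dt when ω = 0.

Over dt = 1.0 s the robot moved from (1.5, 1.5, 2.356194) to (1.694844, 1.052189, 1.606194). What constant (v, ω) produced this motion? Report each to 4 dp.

v = -0.5000, ω = -0.7500

Δθ = 1.606194 − 2.356194 = -0.750000
ω = Δθ/dt = -0.750000/1.0 = -0.7500
R = −Δy/(cos θ' − cos θ) = 0.6667
v = R·ω = 0.6667·-0.7500 = -0.5000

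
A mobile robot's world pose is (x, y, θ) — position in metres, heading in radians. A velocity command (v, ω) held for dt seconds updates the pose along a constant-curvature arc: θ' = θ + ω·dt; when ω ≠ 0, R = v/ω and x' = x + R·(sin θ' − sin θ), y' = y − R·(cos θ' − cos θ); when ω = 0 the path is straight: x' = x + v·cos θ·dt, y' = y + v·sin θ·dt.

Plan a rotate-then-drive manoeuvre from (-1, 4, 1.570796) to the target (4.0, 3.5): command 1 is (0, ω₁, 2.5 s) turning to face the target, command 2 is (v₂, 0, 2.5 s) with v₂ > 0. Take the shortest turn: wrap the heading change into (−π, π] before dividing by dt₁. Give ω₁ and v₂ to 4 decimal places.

ω₁ = -0.6682, v₂ = 2.0100

heading to target = atan2(3.5−4, 4−-1) = -0.0997
Δθ = wrap(-0.0997 − 1.5708) = -1.6705; ω₁ = Δθ/dt₁ = -0.6682
distance = √((4−-1)² + (3.5−4)²) = 5.0249; v₂ = distance/dt₂ = 2.0100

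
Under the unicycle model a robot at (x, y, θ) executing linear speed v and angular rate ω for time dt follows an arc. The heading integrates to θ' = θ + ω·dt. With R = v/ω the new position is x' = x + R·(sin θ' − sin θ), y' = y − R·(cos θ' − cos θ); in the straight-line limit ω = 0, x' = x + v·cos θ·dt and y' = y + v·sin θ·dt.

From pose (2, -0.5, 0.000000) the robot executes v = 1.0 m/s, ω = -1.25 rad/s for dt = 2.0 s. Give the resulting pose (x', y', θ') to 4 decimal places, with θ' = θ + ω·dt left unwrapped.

(2.4788, -1.9409, -2.5000)

θ' = 0.0000 + -1.25·2.0 = -2.5000
R = v/ω = 1.0/-1.25 = -0.8000
x' = 2 + -0.8000·(sin -2.5000 − sin 0.0000) = 2.4788
y' = -0.5 − -0.8000·(cos -2.5000 − cos 0.0000) = -1.9409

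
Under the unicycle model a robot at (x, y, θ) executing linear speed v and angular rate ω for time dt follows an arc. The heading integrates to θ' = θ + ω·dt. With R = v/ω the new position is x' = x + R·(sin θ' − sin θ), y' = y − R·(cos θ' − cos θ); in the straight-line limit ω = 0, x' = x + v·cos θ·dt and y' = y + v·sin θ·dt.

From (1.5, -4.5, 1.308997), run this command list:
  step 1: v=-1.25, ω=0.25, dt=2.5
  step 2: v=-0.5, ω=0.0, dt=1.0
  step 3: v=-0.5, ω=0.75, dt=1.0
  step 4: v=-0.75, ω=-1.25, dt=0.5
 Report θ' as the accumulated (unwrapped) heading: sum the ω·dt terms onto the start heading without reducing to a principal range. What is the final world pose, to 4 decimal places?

(2.4269, -8.6559, 2.0590)

step 1: θ'=1.9340 (R=-5.0000) → pose (1.6558, -7.5704, 1.9340)
step 2: θ'=1.9340 (straight) → pose (1.8334, -8.0378, 1.9340)
step 3: θ'=2.6840 (R=-0.6667) → pose (2.1621, -8.3990, 2.6840)
step 4: θ'=2.0590 (R=0.6000) → pose (2.4269, -8.6559, 2.0590)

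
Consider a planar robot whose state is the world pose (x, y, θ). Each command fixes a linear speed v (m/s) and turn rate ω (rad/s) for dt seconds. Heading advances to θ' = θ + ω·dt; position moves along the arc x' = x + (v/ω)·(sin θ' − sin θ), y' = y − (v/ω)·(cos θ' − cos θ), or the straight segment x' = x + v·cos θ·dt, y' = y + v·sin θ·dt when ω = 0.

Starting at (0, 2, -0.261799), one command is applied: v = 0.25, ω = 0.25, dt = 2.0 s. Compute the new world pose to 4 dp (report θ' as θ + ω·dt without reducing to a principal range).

θ' = -0.2618 + 0.25·2.0 = 0.2382
R = v/ω = 0.25/0.25 = 1.0000
x' = 0 + 1.0000·(sin 0.2382 − sin -0.2618) = 0.4948
y' = 2 − 1.0000·(cos 0.2382 − cos -0.2618) = 1.9942

(0.4948, 1.9942, 0.2382)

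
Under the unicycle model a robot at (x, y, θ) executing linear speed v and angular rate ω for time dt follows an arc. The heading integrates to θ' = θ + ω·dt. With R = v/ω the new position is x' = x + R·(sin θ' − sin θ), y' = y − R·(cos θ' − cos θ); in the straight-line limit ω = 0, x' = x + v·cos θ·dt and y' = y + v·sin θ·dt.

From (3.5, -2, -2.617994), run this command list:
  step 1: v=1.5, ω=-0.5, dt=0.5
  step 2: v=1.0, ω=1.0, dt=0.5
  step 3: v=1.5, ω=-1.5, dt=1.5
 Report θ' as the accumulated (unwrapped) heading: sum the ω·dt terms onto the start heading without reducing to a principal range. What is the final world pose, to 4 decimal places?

(0.6878, -1.9166, -4.6180)

step 1: θ'=-2.8680 (R=-3.0000) → pose (2.8106, -2.2903, -2.8680)
step 2: θ'=-2.3680 (R=1.0000) → pose (2.3821, -2.5377, -2.3680)
step 3: θ'=-4.6180 (R=-1.0000) → pose (0.6878, -1.9166, -4.6180)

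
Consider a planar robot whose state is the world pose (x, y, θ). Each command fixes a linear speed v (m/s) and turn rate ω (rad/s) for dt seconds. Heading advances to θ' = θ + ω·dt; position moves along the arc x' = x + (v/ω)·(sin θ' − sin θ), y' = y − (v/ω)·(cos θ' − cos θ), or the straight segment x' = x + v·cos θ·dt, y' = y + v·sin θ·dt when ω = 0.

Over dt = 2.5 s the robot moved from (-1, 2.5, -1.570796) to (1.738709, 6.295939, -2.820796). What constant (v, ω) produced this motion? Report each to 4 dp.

v = -2.0000, ω = -0.5000

Δθ = -2.820796 − -1.570796 = -1.250000
ω = Δθ/dt = -1.250000/2.5 = -0.5000
R = −Δy/(cos θ' − cos θ) = 4.0000
v = R·ω = 4.0000·-0.5000 = -2.0000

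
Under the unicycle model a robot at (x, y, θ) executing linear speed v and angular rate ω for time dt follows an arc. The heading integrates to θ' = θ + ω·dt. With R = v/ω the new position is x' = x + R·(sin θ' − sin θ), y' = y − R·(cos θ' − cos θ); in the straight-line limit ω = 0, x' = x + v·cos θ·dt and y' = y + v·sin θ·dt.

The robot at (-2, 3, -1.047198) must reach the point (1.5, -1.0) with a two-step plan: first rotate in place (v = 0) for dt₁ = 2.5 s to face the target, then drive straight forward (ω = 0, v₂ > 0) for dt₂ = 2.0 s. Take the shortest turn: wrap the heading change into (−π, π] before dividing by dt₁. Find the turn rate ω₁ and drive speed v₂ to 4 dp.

ω₁ = 0.0781, v₂ = 2.6575

heading to target = atan2(-1−3, 1.5−-2) = -0.8520
Δθ = wrap(-0.8520 − -1.0472) = 0.1952; ω₁ = Δθ/dt₁ = 0.0781
distance = √((1.5−-2)² + (-1−3)²) = 5.3151; v₂ = distance/dt₂ = 2.6575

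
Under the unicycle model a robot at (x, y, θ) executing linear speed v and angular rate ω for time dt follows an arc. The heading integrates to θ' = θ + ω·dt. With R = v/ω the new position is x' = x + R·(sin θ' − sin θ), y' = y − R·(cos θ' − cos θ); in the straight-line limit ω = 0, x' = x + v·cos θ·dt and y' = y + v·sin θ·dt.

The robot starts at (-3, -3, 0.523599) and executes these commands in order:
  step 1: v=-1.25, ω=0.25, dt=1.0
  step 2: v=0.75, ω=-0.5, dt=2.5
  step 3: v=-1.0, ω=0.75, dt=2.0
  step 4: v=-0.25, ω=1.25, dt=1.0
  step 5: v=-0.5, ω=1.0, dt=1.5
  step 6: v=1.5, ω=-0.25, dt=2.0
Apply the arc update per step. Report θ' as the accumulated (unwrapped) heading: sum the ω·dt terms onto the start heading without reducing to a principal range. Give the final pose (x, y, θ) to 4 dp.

(-6.0675, -5.4047, 3.2736)

step 1: θ'=0.7736 (R=-5.0000) → pose (-3.9936, -3.7531, 0.7736)
step 2: θ'=-0.4764 (R=-1.5000) → pose (-2.2576, -3.4932, -0.4764)
step 3: θ'=1.0236 (R=-1.3333) → pose (-4.0077, -3.9844, 1.0236)
step 4: θ'=2.2736 (R=-0.2000) → pose (-3.9895, -4.2177, 2.2736)
step 5: θ'=3.7736 (R=-0.5000) → pose (-3.3126, -4.2980, 3.7736)
step 6: θ'=3.2736 (R=-6.0000) → pose (-6.0675, -5.4047, 3.2736)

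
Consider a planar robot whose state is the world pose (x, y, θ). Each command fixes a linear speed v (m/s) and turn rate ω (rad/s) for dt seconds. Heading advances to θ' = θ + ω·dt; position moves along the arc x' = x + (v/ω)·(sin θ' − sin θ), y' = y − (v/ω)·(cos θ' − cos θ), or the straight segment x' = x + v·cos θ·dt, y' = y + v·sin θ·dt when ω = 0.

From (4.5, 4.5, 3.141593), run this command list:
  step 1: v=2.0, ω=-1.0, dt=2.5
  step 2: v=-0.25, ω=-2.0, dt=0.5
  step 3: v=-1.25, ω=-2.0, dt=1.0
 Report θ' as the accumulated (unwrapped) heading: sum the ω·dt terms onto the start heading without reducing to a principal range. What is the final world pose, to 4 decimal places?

step 1: θ'=0.6416 (R=-2.0000) → pose (3.3031, 8.1023, 0.6416)
step 2: θ'=-0.3584 (R=0.1250) → pose (3.1844, 8.0854, -0.3584)
step 3: θ'=-2.3584 (R=0.6250) → pose (2.9627, 9.1136, -2.3584)

(2.9627, 9.1136, -2.3584)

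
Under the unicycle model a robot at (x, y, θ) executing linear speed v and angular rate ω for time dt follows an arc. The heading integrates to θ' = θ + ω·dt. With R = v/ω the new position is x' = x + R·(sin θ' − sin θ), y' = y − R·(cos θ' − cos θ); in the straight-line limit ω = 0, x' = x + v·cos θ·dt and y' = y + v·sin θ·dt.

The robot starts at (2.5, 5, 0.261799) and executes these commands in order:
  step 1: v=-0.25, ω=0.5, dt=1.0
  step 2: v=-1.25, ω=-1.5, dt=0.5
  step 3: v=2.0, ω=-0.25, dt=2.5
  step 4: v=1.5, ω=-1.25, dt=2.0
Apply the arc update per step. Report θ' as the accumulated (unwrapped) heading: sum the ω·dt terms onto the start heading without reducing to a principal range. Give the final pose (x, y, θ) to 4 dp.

step 1: θ'=0.7618 (R=-0.5000) → pose (2.2843, 4.8788, 0.7618)
step 2: θ'=0.0118 (R=0.8333) → pose (1.7189, 4.6486, 0.0118)
step 3: θ'=-0.6132 (R=-8.0000) → pose (6.4172, 3.1916, -0.6132)
step 4: θ'=-3.1132 (R=-1.2000) → pose (5.7607, 1.0107, -3.1132)

(5.7607, 1.0107, -3.1132)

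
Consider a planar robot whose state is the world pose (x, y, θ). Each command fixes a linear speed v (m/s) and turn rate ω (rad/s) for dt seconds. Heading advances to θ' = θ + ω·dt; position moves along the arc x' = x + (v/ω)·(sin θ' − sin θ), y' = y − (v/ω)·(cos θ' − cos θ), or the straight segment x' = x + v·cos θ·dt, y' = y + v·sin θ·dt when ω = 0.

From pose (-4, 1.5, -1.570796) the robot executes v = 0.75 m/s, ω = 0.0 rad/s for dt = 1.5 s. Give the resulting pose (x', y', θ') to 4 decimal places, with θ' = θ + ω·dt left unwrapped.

θ' = -1.5708 + 0.0·1.5 = -1.5708
ω = 0 → straight: x' = -4 + 0.75·cos(-1.5708)·1.5 = -4.0000
y' = 1.5 + 0.75·sin(-1.5708)·1.5 = 0.3750

(-4.0000, 0.3750, -1.5708)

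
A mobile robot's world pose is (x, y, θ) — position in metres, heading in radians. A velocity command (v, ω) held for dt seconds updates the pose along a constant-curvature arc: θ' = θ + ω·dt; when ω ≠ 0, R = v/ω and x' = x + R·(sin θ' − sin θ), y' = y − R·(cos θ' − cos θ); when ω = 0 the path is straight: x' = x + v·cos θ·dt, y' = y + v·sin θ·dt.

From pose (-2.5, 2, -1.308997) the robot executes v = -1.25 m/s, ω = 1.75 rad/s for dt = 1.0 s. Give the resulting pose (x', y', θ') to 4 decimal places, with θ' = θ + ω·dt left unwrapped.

(-3.4948, 2.4611, 0.4410)

θ' = -1.3090 + 1.75·1.0 = 0.4410
R = v/ω = -1.25/1.75 = -0.7143
x' = -2.5 + -0.7143·(sin 0.4410 − sin -1.3090) = -3.4948
y' = 2 − -0.7143·(cos 0.4410 − cos -1.3090) = 2.4611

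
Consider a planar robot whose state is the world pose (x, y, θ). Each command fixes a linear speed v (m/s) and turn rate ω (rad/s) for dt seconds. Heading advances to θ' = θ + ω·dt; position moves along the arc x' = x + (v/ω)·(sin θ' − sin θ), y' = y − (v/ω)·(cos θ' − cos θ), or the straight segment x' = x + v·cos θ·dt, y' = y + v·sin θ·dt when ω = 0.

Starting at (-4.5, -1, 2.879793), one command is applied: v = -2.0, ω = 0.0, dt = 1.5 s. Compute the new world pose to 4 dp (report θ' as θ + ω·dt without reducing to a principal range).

θ' = 2.8798 + 0.0·1.5 = 2.8798
ω = 0 → straight: x' = -4.5 + -2.0·cos(2.8798)·1.5 = -1.6022
y' = -1 + -2.0·sin(2.8798)·1.5 = -1.7765

(-1.6022, -1.7765, 2.8798)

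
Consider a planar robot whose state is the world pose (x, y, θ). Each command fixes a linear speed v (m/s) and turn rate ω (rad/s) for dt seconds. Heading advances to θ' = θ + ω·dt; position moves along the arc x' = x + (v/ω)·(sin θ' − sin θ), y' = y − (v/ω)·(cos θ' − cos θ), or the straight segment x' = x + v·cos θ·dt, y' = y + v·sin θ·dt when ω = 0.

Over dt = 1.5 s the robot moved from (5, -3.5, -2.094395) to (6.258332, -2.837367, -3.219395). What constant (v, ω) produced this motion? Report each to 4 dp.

v = -1.0000, ω = -0.7500

Δθ = -3.219395 − -2.094395 = -1.125000
ω = Δθ/dt = -1.125000/1.5 = -0.7500
R = Δx/(sin θ' − sin θ) = 1.3333
v = R·ω = 1.3333·-0.7500 = -1.0000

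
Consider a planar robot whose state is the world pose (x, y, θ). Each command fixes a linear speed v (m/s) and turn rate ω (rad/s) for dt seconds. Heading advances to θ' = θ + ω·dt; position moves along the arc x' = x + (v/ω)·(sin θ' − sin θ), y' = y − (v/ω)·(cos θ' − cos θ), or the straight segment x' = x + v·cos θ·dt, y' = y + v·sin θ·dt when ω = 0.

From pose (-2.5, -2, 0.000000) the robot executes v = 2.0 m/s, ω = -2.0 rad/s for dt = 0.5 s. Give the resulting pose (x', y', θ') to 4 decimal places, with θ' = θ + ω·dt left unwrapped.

(-1.6585, -2.4597, -1.0000)

θ' = 0.0000 + -2.0·0.5 = -1.0000
R = v/ω = 2.0/-2.0 = -1.0000
x' = -2.5 + -1.0000·(sin -1.0000 − sin 0.0000) = -1.6585
y' = -2 − -1.0000·(cos -1.0000 − cos 0.0000) = -2.4597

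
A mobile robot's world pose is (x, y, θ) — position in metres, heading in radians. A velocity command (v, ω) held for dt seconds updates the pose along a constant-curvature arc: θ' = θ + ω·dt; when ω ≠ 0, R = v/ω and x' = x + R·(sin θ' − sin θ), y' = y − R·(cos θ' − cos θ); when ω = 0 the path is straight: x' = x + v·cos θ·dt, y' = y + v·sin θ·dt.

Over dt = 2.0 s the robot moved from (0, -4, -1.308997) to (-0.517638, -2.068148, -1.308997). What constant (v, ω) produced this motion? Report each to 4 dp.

v = -1.0000, ω = 0.0000

Δθ = -1.308997 − -1.308997 = 0.000000
ω = Δθ/dt = 0.000000/2.0 = 0.0000
ω = 0 → v = (Δx·cos θ + Δy·sin θ)/dt = -1.0000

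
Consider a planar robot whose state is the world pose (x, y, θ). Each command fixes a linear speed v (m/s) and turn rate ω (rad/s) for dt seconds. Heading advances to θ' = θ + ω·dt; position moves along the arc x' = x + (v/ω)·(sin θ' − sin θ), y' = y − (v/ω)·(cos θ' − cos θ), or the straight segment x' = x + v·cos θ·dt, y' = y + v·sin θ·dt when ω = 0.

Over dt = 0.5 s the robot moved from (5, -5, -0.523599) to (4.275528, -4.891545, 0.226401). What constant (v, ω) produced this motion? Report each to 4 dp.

v = -1.5000, ω = 1.5000

Δθ = 0.226401 − -0.523599 = 0.750000
ω = Δθ/dt = 0.750000/0.5 = 1.5000
R = Δx/(sin θ' − sin θ) = -1.0000
v = R·ω = -1.0000·1.5000 = -1.5000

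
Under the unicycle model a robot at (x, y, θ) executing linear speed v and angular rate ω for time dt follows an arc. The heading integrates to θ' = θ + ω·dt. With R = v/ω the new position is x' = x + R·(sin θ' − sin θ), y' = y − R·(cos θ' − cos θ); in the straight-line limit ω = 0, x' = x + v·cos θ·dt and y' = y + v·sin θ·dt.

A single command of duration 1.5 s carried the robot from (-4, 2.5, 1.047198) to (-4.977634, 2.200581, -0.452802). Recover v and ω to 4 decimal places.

Δθ = -0.452802 − 1.047198 = -1.500000
ω = Δθ/dt = -1.500000/1.5 = -1.0000
R = Δx/(sin θ' − sin θ) = 0.7500
v = R·ω = 0.7500·-1.0000 = -0.7500

v = -0.7500, ω = -1.0000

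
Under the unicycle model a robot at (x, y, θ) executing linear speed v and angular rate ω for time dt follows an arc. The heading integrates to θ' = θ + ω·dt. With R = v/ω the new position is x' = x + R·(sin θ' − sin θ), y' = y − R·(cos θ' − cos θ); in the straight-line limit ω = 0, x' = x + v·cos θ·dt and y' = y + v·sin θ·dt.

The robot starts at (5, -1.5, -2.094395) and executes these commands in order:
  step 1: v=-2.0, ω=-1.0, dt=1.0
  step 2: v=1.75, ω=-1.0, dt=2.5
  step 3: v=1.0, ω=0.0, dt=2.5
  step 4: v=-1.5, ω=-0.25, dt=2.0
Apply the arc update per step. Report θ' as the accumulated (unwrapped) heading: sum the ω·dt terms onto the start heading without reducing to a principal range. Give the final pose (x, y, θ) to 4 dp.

(4.6853, 2.9246, -6.0944)

step 1: θ'=-3.0944 (R=2.0000) → pose (6.6377, -0.5022, -3.0944)
step 2: θ'=-5.5944 (R=-1.7500) → pose (5.4428, 2.5969, -5.5944)
step 3: θ'=-5.5944 (straight) → pose (7.3729, 4.1859, -5.5944)
step 4: θ'=-6.0944 (R=6.0000) → pose (4.6853, 2.9246, -6.0944)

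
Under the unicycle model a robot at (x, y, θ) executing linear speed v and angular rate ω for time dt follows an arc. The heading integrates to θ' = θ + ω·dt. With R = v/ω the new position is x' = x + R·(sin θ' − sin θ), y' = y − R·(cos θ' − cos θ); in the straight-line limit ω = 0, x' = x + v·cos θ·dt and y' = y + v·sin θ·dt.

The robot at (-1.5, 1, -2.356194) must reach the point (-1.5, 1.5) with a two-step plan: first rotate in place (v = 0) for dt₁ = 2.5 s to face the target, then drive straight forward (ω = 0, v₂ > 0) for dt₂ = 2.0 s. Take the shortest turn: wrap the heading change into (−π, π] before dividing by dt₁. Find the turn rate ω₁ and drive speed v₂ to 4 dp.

ω₁ = -0.9425, v₂ = 0.2500

heading to target = atan2(1.5−1, -1.5−-1.5) = 1.5708
Δθ = wrap(1.5708 − -2.3562) = -2.3562; ω₁ = Δθ/dt₁ = -0.9425
distance = √((-1.5−-1.5)² + (1.5−1)²) = 0.5000; v₂ = distance/dt₂ = 0.2500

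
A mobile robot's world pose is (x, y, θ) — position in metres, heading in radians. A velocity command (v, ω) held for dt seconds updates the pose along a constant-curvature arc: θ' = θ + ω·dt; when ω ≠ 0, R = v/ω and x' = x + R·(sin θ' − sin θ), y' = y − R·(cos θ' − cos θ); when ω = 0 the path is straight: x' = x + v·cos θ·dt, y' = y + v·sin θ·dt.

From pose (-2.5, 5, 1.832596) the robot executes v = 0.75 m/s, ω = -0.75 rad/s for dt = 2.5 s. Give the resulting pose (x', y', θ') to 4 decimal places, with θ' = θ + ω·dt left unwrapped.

θ' = 1.8326 + -0.75·2.5 = -0.0424
R = v/ω = 0.75/-0.75 = -1.0000
x' = -2.5 + -1.0000·(sin -0.0424 − sin 1.8326) = -1.4917
y' = 5 − -1.0000·(cos -0.0424 − cos 1.8326) = 6.2579

(-1.4917, 6.2579, -0.0424)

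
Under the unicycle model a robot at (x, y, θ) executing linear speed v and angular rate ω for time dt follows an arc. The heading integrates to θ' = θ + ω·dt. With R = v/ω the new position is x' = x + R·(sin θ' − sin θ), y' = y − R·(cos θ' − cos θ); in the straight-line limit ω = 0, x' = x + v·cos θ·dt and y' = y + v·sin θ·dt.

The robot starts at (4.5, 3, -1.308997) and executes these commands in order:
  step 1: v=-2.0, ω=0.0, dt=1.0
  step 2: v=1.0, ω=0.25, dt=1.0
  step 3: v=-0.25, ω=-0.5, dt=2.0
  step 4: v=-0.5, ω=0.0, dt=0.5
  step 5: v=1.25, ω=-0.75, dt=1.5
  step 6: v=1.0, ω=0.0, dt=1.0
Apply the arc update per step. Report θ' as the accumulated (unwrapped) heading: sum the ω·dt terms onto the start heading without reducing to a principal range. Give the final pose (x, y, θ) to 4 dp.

(1.9285, 3.8673, -3.1840)

step 1: θ'=-1.3090 (straight) → pose (3.9824, 4.9319, -1.3090)
step 2: θ'=-1.0590 (R=4.0000) → pose (4.3586, 4.0081, -1.0590)
step 3: θ'=-2.0590 (R=0.5000) → pose (4.3529, 4.4875, -2.0590)
step 4: θ'=-2.0590 (straight) → pose (4.4702, 4.7083, -2.0590)
step 5: θ'=-3.1840 (R=-1.6667) → pose (2.9276, 3.8249, -3.1840)
step 6: θ'=-3.1840 (straight) → pose (1.9285, 3.8673, -3.1840)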